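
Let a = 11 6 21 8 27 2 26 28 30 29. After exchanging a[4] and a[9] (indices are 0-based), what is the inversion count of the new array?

13

Positions 4 and 9 hold 27 and 29; after swapping, the array is [11, 6, 21, 8, 29, 2, 26, 28, 30, 27].
Count, for each position, how many later elements it exceeds:
11 → 6, 8, 2 → 3
6 → 2 → 1
21 → 8, 2 → 2
8 → 2 → 1
29 → 2, 26, 28, 27 → 4
2 → none → 0
26 → none → 0
28 → 27 → 1
30 → 27 → 1
27 → none → 0
Sum: 3 + 1 + 2 + 1 + 4 + 0 + 0 + 1 + 1 + 0 = 13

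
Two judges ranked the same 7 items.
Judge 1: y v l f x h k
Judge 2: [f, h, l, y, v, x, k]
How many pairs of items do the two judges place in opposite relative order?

9

Assign each item its position (1..7) in the first ordering, then rewrite the second ordering as that position sequence:
positions: y→1, v→2, l→3, f→4, x→5, h→6, k→7
second ordering as positions: [4, 6, 3, 1, 2, 5, 7]
Discordant pairs = inversions in this position sequence.
4: 3, 1, 2 → 3
6: 3, 1, 2, 5 → 4
3: 1, 2 → 2
1: 0
2: 0
5: 0
7: 0
Total: 3 + 4 + 2 + 0 + 0 + 0 + 0 = 9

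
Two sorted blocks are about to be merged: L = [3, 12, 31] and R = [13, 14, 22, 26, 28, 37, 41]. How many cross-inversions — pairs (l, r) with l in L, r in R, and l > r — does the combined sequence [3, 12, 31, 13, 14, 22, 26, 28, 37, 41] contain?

Count, for every r in R, how many entries of L exceed r:
r = 13: 31 → 1
r = 14: 31 → 1
r = 22: 31 → 1
r = 26: 31 → 1
r = 28: 31 → 1
r = 37: none → 0
r = 41: none → 0
Cross-inversions: 1 + 1 + 1 + 1 + 1 + 0 + 0 = 5

5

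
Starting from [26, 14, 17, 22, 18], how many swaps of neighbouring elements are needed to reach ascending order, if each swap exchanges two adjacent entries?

There are 5 swaps.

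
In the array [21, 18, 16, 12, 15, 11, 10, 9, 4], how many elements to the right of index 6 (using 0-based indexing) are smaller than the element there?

2

The element at index 6 is 10.
Elements after it: 9, 4
Those smaller than 10: 9, 4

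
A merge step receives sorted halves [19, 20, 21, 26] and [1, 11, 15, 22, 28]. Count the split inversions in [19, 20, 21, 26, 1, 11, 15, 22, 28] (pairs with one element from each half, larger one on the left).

13 cross-inversions

Take each right-half value and tally the left-half values above it:
r = 1: 19, 20, 21, 26 → 4
r = 11: 19, 20, 21, 26 → 4
r = 15: 19, 20, 21, 26 → 4
r = 22: 26 → 1
r = 28: none → 0
Cross-inversions: 4 + 4 + 4 + 1 + 0 = 13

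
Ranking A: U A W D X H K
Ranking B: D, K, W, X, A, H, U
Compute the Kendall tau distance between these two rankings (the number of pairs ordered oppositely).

14 discordant pairs

Assign each item its position (1..7) in the first ordering, then rewrite the second ordering as that position sequence:
positions: U→1, A→2, W→3, D→4, X→5, H→6, K→7
second ordering as positions: [4, 7, 3, 5, 2, 6, 1]
Discordant pairs = inversions in this position sequence.
4: 3, 2, 1 → 3
7: 3, 5, 2, 6, 1 → 5
3: 2, 1 → 2
5: 2, 1 → 2
2: 1 → 1
6: 1 → 1
1: 0
Total: 3 + 5 + 2 + 2 + 1 + 1 + 0 = 14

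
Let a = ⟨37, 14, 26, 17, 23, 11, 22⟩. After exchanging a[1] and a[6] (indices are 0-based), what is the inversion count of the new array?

Positions 1 and 6 hold 14 and 22; after swapping, the array is [37, 22, 26, 17, 23, 11, 14].
Sweep left to right; for each value list the smaller values that follow it:
37 → 22, 26, 17, 23, 11, 14 → 6
22 → 17, 11, 14 → 3
26 → 17, 23, 11, 14 → 4
17 → 11, 14 → 2
23 → 11, 14 → 2
11 → none → 0
14 → none → 0
Sum: 6 + 3 + 4 + 2 + 2 + 0 + 0 = 17

17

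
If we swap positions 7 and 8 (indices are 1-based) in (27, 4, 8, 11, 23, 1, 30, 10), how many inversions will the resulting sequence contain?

Positions 7 and 8 hold 30 and 10; after swapping, the array is [27, 4, 8, 11, 23, 1, 10, 30].
Sweep left to right; for each value list the smaller values that follow it:
27: 6
4: 1
8: 1
11: 2
23: 2
1: 0
10: 0
30: 0
Sum: 6 + 1 + 1 + 2 + 2 + 0 + 0 + 0 = 12

12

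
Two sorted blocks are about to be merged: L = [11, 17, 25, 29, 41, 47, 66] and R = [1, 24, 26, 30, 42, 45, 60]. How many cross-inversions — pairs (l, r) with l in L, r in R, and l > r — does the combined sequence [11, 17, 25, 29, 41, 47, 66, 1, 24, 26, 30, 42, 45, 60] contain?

Take each right-half value and tally the left-half values above it:
r = 1: 11, 17, 25, 29, 41, 47, 66 → 7
r = 24: 25, 29, 41, 47, 66 → 5
r = 26: 29, 41, 47, 66 → 4
r = 30: 41, 47, 66 → 3
r = 42: 47, 66 → 2
r = 45: 47, 66 → 2
r = 60: 66 → 1
Cross-inversions: 7 + 5 + 4 + 3 + 2 + 2 + 1 = 24

Split inversions: 24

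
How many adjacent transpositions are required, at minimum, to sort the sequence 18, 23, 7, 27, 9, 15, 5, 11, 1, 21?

28

Each adjacent swap fixes exactly one inversion, so the minimum swap count equals the number of inversions.
Count inversions — for each element, later elements that are smaller:
18: 7, 9, 15, 5, 11, 1 → 6
23: 7, 9, 15, 5, 11, 1, 21 → 7
7: 5, 1 → 2
27: 9, 15, 5, 11, 1, 21 → 6
9: 5, 1 → 2
15: 5, 11, 1 → 3
5: 1 → 1
11: 1 → 1
1: none → 0
21: none → 0
Total inversions: 6 + 7 + 2 + 6 + 2 + 3 + 1 + 1 + 0 + 0 = 28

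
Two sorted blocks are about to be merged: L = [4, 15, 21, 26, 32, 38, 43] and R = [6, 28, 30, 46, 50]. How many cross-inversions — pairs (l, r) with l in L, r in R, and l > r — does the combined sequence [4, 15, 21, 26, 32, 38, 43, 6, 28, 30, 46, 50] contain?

Cross-inversions: 12

For each element r of the right run, count left-run elements greater than r:
r = 6: 15, 21, 26, 32, 38, 43 → 6
r = 28: 32, 38, 43 → 3
r = 30: 32, 38, 43 → 3
r = 46: none → 0
r = 50: none → 0
Cross-inversions: 6 + 3 + 3 + 0 + 0 = 12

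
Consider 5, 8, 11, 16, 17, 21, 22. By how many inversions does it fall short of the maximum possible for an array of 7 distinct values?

Maximum inversions for 7 distinct elements is C(7, 2) = 7·6/2 = 21.
Current inversions — for each element, count later smaller elements:
5: 0
8: 0
11: 0
16: 0
17: 0
21: 0
22: 0
Current total: 0 + 0 + 0 + 0 + 0 + 0 + 0 = 0
Shortfall: 21 − 0 = 21

21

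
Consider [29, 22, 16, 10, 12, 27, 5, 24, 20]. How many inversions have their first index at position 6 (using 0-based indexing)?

0 such elements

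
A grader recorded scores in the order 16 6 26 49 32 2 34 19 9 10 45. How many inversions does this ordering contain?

Inversions: 25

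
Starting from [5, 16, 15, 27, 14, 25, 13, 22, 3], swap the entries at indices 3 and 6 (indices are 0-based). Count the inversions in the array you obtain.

15 inversions

Positions 3 and 6 hold 27 and 13; after swapping, the array is [5, 16, 15, 13, 14, 25, 27, 22, 3].
Sweep left to right; for each value list the smaller values that follow it:
5: 1
16: 4
15: 3
13: 1
14: 1
25: 2
27: 2
22: 1
3: 0
Sum: 1 + 4 + 3 + 1 + 1 + 2 + 2 + 1 + 0 = 15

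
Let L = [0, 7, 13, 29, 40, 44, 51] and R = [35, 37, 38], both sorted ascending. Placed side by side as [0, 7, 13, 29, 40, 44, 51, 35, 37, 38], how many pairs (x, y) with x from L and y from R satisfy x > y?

9 split inversions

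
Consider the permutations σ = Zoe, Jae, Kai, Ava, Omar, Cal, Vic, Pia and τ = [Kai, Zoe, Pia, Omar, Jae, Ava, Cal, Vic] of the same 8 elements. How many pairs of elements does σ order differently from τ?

9 discordant pairs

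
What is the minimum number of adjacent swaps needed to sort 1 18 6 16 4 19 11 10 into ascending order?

12

Each adjacent swap fixes exactly one inversion, so the minimum swap count equals the number of inversions.
Count inversions — for each element, later elements that are smaller:
1: none → 0
18: 6, 16, 4, 11, 10 → 5
6: 4 → 1
16: 4, 11, 10 → 3
4: none → 0
19: 11, 10 → 2
11: 10 → 1
10: none → 0
Total inversions: 0 + 5 + 1 + 3 + 0 + 2 + 1 + 0 = 12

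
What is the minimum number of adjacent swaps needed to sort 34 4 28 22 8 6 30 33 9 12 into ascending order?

23

Each adjacent swap fixes exactly one inversion, so the minimum swap count equals the number of inversions.
Count inversions — for each element, later elements that are smaller:
34: 4, 28, 22, 8, 6, 30, 33, 9, 12 → 9
4: none → 0
28: 22, 8, 6, 9, 12 → 5
22: 8, 6, 9, 12 → 4
8: 6 → 1
6: none → 0
30: 9, 12 → 2
33: 9, 12 → 2
9: none → 0
12: none → 0
Total inversions: 9 + 0 + 5 + 4 + 1 + 0 + 2 + 2 + 0 + 0 = 23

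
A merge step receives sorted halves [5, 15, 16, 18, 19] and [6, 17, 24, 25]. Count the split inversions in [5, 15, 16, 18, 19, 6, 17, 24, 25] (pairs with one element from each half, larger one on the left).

6

For each element r of the right run, count left-run elements greater than r:
r = 6: 15, 16, 18, 19 → 4
r = 17: 18, 19 → 2
r = 24: none → 0
r = 25: none → 0
Cross-inversions: 4 + 2 + 0 + 0 = 6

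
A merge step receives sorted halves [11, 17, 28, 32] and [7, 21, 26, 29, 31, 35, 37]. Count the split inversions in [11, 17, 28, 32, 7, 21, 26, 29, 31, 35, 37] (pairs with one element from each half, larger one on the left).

10

For each element r of the right run, count left-run elements greater than r:
r = 7: 11, 17, 28, 32 → 4
r = 21: 28, 32 → 2
r = 26: 28, 32 → 2
r = 29: 32 → 1
r = 31: 32 → 1
r = 35: none → 0
r = 37: none → 0
Cross-inversions: 4 + 2 + 2 + 1 + 1 + 0 + 0 = 10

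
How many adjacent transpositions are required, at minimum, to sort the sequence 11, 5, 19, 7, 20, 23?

Each adjacent swap fixes exactly one inversion, so the minimum swap count equals the number of inversions.
Count inversions — for each element, later elements that are smaller:
11: 5, 7 → 2
5: none → 0
19: 7 → 1
7: none → 0
20: none → 0
23: none → 0
Total inversions: 2 + 0 + 1 + 0 + 0 + 0 = 3

3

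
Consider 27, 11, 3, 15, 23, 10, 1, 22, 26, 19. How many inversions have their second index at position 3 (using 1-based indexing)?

2

The element at index 3 is 3.
Elements before it: 27, 11
Those larger than 3: 27, 11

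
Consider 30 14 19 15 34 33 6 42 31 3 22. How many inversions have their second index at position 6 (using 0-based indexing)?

6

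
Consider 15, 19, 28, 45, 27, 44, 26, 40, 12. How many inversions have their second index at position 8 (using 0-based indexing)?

The element at index 8 is 12.
Elements before it: 15, 19, 28, 45, 27, 44, 26, 40
Those larger than 12: 15, 19, 28, 45, 27, 44, 26, 40

8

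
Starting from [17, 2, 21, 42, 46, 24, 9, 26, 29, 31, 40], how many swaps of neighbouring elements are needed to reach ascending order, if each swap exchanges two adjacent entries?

Each adjacent swap fixes exactly one inversion, so the minimum swap count equals the number of inversions.
Count inversions — for each element, later elements that are smaller:
17: 2, 9 → 2
2: none → 0
21: 9 → 1
42: 24, 9, 26, 29, 31, 40 → 6
46: 24, 9, 26, 29, 31, 40 → 6
24: 9 → 1
9: none → 0
26: none → 0
29: none → 0
31: none → 0
40: none → 0
Total inversions: 2 + 0 + 1 + 6 + 6 + 1 + 0 + 0 + 0 + 0 + 0 = 16

16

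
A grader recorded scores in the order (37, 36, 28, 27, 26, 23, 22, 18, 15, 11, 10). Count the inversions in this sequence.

55

For each element, count later entries that are smaller:
37 → 36, 28, 27, 26, 23, 22, 18, 15, 11, 10 → 10
36 → 28, 27, 26, 23, 22, 18, 15, 11, 10 → 9
28 → 27, 26, 23, 22, 18, 15, 11, 10 → 8
27 → 26, 23, 22, 18, 15, 11, 10 → 7
26 → 23, 22, 18, 15, 11, 10 → 6
23 → 22, 18, 15, 11, 10 → 5
22 → 18, 15, 11, 10 → 4
18 → 15, 11, 10 → 3
15 → 11, 10 → 2
11 → 10 → 1
10 → none → 0
Sum: 10 + 9 + 8 + 7 + 6 + 5 + 4 + 3 + 2 + 1 + 0 = 55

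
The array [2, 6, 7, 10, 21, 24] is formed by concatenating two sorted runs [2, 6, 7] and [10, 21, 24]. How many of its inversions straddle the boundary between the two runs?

0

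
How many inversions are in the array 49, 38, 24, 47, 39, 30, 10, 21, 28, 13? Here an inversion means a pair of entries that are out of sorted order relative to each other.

Inversions: 35

Count, for each position, how many later elements it exceeds:
49: 9
38: 6
24: 3
47: 6
39: 5
30: 4
10: 0
21: 1
28: 1
13: 0
Sum: 9 + 6 + 3 + 6 + 5 + 4 + 0 + 1 + 1 + 0 = 35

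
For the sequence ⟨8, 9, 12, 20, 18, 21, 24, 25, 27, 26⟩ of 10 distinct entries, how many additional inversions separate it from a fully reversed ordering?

43 inversions short

Maximum inversions for 10 distinct elements is C(10, 2) = 10·9/2 = 45.
Current inversions — for each element, count later smaller elements:
8: 0
9: 0
12: 0
20: 1
18: 0
21: 0
24: 0
25: 0
27: 1
26: 0
Current total: 0 + 0 + 0 + 1 + 0 + 0 + 0 + 0 + 1 + 0 = 2
Shortfall: 45 − 2 = 43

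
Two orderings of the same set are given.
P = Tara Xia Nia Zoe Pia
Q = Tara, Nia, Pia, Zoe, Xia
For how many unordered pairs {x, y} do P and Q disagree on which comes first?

Assign each item its position (1..5) in the first ordering, then rewrite the second ordering as that position sequence:
positions: Tara→1, Xia→2, Nia→3, Zoe→4, Pia→5
second ordering as positions: [1, 3, 5, 4, 2]
Discordant pairs = inversions in this position sequence.
1: 0
3: 2 → 1
5: 4, 2 → 2
4: 2 → 1
2: 0
Total: 0 + 1 + 2 + 1 + 0 = 4

4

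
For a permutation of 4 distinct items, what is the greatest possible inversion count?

A reversed (strictly descending) arrangement makes every pair an inversion, giving C(4, 2) inversions.
C(4, 2) = 4·3/2 = 6

6 inversions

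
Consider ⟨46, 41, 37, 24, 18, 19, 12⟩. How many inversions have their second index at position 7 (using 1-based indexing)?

The element at index 7 is 12.
Elements before it: 46, 41, 37, 24, 18, 19
Those larger than 12: 46, 41, 37, 24, 18, 19

6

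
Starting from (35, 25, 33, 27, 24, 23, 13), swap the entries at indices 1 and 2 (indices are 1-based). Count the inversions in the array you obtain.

Positions 1 and 2 hold 35 and 25; after swapping, the array is [25, 35, 33, 27, 24, 23, 13].
For each element, count later entries that are smaller:
25 → 24, 23, 13 → 3
35 → 33, 27, 24, 23, 13 → 5
33 → 27, 24, 23, 13 → 4
27 → 24, 23, 13 → 3
24 → 23, 13 → 2
23 → 13 → 1
13 → none → 0
Sum: 3 + 5 + 4 + 3 + 2 + 1 + 0 = 18

18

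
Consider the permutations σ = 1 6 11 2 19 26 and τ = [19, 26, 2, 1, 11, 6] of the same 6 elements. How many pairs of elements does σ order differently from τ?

Assign each item its position (1..6) in the first ordering, then rewrite the second ordering as that position sequence:
positions: 1→1, 6→2, 11→3, 2→4, 19→5, 26→6
second ordering as positions: [5, 6, 4, 1, 3, 2]
Discordant pairs = inversions in this position sequence.
5: 4, 1, 3, 2 → 4
6: 4, 1, 3, 2 → 4
4: 1, 3, 2 → 3
1: 0
3: 2 → 1
2: 0
Total: 4 + 4 + 3 + 0 + 1 + 0 = 12

There are 12 discordant pairs.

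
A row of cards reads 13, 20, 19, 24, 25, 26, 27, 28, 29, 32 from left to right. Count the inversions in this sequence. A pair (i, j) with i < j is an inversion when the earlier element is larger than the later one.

Element-by-element contributions:
13: 0
20: 1
19: 0
24: 0
25: 0
26: 0
27: 0
28: 0
29: 0
32: 0
Sum: 0 + 1 + 0 + 0 + 0 + 0 + 0 + 0 + 0 + 0 = 1

1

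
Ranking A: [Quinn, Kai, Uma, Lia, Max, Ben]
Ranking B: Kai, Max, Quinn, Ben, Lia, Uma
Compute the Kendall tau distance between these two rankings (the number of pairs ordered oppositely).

Assign each item its position (1..6) in the first ordering, then rewrite the second ordering as that position sequence:
positions: Quinn→1, Kai→2, Uma→3, Lia→4, Max→5, Ben→6
second ordering as positions: [2, 5, 1, 6, 4, 3]
Discordant pairs = inversions in this position sequence.
2: 1 → 1
5: 1, 4, 3 → 3
1: 0
6: 4, 3 → 2
4: 3 → 1
3: 0
Total: 1 + 3 + 0 + 2 + 1 + 0 = 7

Discordant pairs: 7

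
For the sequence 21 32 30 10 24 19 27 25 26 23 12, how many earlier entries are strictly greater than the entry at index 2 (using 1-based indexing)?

0 such elements

The element at index 2 is 32.
Elements before it: 21
None of them are larger than 32.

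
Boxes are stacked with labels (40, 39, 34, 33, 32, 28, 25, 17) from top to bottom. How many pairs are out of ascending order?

28

Element-by-element contributions:
40 → 39, 34, 33, 32, 28, 25, 17 → 7
39 → 34, 33, 32, 28, 25, 17 → 6
34 → 33, 32, 28, 25, 17 → 5
33 → 32, 28, 25, 17 → 4
32 → 28, 25, 17 → 3
28 → 25, 17 → 2
25 → 17 → 1
17 → none → 0
Sum: 7 + 6 + 5 + 4 + 3 + 2 + 1 + 0 = 28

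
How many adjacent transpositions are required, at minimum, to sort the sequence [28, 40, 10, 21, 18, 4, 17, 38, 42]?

Each adjacent swap fixes exactly one inversion, so the minimum swap count equals the number of inversions.
Count inversions — for each element, later elements that are smaller:
28: 10, 21, 18, 4, 17 → 5
40: 10, 21, 18, 4, 17, 38 → 6
10: 4 → 1
21: 18, 4, 17 → 3
18: 4, 17 → 2
4: none → 0
17: none → 0
38: none → 0
42: none → 0
Total inversions: 5 + 6 + 1 + 3 + 2 + 0 + 0 + 0 + 0 = 17

Adjacent swaps: 17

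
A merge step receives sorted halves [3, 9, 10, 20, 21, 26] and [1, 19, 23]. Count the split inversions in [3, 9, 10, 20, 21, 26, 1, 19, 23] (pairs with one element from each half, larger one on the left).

Count, for every r in R, how many entries of L exceed r:
r = 1: 3, 9, 10, 20, 21, 26 → 6
r = 19: 20, 21, 26 → 3
r = 23: 26 → 1
Cross-inversions: 6 + 3 + 1 = 10

There are 10 split inversions.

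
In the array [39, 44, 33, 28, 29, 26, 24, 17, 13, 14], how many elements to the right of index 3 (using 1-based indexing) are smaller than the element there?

7

The element at index 3 is 33.
Elements after it: 28, 29, 26, 24, 17, 13, 14
Those smaller than 33: 28, 29, 26, 24, 17, 13, 14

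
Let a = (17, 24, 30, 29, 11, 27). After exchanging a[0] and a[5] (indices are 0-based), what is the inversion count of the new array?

10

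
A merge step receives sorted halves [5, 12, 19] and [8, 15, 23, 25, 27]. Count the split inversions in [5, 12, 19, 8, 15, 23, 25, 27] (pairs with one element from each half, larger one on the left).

3 cross-inversions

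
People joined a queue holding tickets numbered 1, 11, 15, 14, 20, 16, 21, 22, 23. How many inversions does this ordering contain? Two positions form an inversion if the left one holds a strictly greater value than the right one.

Out-of-order pairs: 2

Element-by-element contributions:
1 → none → 0
11 → none → 0
15 → 14 → 1
14 → none → 0
20 → 16 → 1
16 → none → 0
21 → none → 0
22 → none → 0
23 → none → 0
Sum: 0 + 0 + 1 + 0 + 1 + 0 + 0 + 0 + 0 = 2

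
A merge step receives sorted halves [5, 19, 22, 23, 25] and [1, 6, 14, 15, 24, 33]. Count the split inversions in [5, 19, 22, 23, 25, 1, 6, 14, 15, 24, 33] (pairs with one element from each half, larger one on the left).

Split inversions: 18

Take each right-half value and tally the left-half values above it:
r = 1: 5, 19, 22, 23, 25 → 5
r = 6: 19, 22, 23, 25 → 4
r = 14: 19, 22, 23, 25 → 4
r = 15: 19, 22, 23, 25 → 4
r = 24: 25 → 1
r = 33: none → 0
Cross-inversions: 5 + 4 + 4 + 4 + 1 + 0 = 18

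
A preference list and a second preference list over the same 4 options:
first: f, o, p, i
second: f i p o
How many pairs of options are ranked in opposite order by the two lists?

Assign each item its position (1..4) in the first ordering, then rewrite the second ordering as that position sequence:
positions: f→1, o→2, p→3, i→4
second ordering as positions: [1, 4, 3, 2]
Discordant pairs = inversions in this position sequence.
1: 0
4: 3, 2 → 2
3: 2 → 1
2: 0
Total: 0 + 2 + 1 + 0 = 3

3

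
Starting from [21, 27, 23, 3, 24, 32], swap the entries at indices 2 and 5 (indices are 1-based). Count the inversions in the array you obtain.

4

Positions 2 and 5 hold 27 and 24; after swapping, the array is [21, 24, 23, 3, 27, 32].
Count, for each position, how many later elements it exceeds:
21 → 3 → 1
24 → 23, 3 → 2
23 → 3 → 1
3 → none → 0
27 → none → 0
32 → none → 0
Sum: 1 + 2 + 1 + 0 + 0 + 0 = 4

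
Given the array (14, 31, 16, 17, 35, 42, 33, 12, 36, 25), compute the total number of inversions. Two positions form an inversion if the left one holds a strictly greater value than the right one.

17

Element-by-element contributions:
14 → 12 → 1
31 → 16, 17, 12, 25 → 4
16 → 12 → 1
17 → 12 → 1
35 → 33, 12, 25 → 3
42 → 33, 12, 36, 25 → 4
33 → 12, 25 → 2
12 → none → 0
36 → 25 → 1
25 → none → 0
Sum: 1 + 4 + 1 + 1 + 3 + 4 + 2 + 0 + 1 + 0 = 17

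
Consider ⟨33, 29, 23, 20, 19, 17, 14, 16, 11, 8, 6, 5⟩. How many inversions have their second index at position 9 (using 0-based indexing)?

The element at index 9 is 8.
Elements before it: 33, 29, 23, 20, 19, 17, 14, 16, 11
Those larger than 8: 33, 29, 23, 20, 19, 17, 14, 16, 11

9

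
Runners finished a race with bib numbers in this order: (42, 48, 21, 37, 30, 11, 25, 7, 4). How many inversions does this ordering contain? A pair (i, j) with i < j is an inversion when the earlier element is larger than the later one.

There are 31 inversions.

Element-by-element contributions:
42 → 21, 37, 30, 11, 25, 7, 4 → 7
48 → 21, 37, 30, 11, 25, 7, 4 → 7
21 → 11, 7, 4 → 3
37 → 30, 11, 25, 7, 4 → 5
30 → 11, 25, 7, 4 → 4
11 → 7, 4 → 2
25 → 7, 4 → 2
7 → 4 → 1
4 → none → 0
Sum: 7 + 7 + 3 + 5 + 4 + 2 + 2 + 1 + 0 = 31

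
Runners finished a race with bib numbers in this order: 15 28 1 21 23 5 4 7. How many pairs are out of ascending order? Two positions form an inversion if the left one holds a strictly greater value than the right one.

17

Sweep left to right; for each value list the smaller values that follow it:
15 → 1, 5, 4, 7 → 4
28 → 1, 21, 23, 5, 4, 7 → 6
1 → none → 0
21 → 5, 4, 7 → 3
23 → 5, 4, 7 → 3
5 → 4 → 1
4 → none → 0
7 → none → 0
Sum: 4 + 6 + 0 + 3 + 3 + 1 + 0 + 0 = 17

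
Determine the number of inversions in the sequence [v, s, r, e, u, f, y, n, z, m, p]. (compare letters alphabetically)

Count, for each position, how many later elements it exceeds:
v → s, r, e, u, f, n, m, p → 8
s → r, e, f, n, m, p → 6
r → e, f, n, m, p → 5
e → none → 0
u → f, n, m, p → 4
f → none → 0
y → n, m, p → 3
n → m → 1
z → m, p → 2
m → none → 0
p → none → 0
Sum: 8 + 6 + 5 + 0 + 4 + 0 + 3 + 1 + 2 + 0 + 0 = 29

Out-of-order pairs: 29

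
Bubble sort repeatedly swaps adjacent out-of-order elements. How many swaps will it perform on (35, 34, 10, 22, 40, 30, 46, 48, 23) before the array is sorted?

Minimum adjacent swaps = number of inversions (each swap of adjacent out-of-order elements removes one inversion and no swap can remove more).
Count inversions — for each element, later elements that are smaller:
35: 34, 10, 22, 30, 23 → 5
34: 10, 22, 30, 23 → 4
10: none → 0
22: none → 0
40: 30, 23 → 2
30: 23 → 1
46: 23 → 1
48: 23 → 1
23: none → 0
Total inversions: 5 + 4 + 0 + 0 + 2 + 1 + 1 + 1 + 0 = 14

14 adjacent swaps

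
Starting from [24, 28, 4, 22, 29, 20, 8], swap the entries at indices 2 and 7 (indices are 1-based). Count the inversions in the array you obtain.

Positions 2 and 7 hold 28 and 8; after swapping, the array is [24, 8, 4, 22, 29, 20, 28].
Element-by-element contributions:
24 → 8, 4, 22, 20 → 4
8 → 4 → 1
4 → none → 0
22 → 20 → 1
29 → 20, 28 → 2
20 → none → 0
28 → none → 0
Sum: 4 + 1 + 0 + 1 + 2 + 0 + 0 = 8

8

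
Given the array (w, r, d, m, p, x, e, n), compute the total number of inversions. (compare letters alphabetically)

16

Sweep left to right; for each value list the smaller values that follow it:
w: 6
r: 5
d: 0
m: 1
p: 2
x: 2
e: 0
n: 0
Sum: 6 + 5 + 0 + 1 + 2 + 2 + 0 + 0 = 16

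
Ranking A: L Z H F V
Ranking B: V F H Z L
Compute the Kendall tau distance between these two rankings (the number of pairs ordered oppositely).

Discordant pairs: 10

Assign each item its position (1..5) in the first ordering, then rewrite the second ordering as that position sequence:
positions: L→1, Z→2, H→3, F→4, V→5
second ordering as positions: [5, 4, 3, 2, 1]
Discordant pairs = inversions in this position sequence.
5: 4, 3, 2, 1 → 4
4: 3, 2, 1 → 3
3: 2, 1 → 2
2: 1 → 1
1: 0
Total: 4 + 3 + 2 + 1 + 0 = 10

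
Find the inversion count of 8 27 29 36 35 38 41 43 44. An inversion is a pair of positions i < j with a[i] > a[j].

1

For each element, count later entries that are smaller:
8 → none → 0
27 → none → 0
29 → none → 0
36 → 35 → 1
35 → none → 0
38 → none → 0
41 → none → 0
43 → none → 0
44 → none → 0
Sum: 0 + 0 + 0 + 1 + 0 + 0 + 0 + 0 + 0 = 1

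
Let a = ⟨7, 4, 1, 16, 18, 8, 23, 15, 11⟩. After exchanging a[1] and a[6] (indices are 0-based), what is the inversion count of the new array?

There are 19 inversions.

Positions 1 and 6 hold 4 and 23; after swapping, the array is [7, 23, 1, 16, 18, 8, 4, 15, 11].
Element-by-element contributions:
7: 2
23: 7
1: 0
16: 4
18: 4
8: 1
4: 0
15: 1
11: 0
Sum: 2 + 7 + 0 + 4 + 4 + 1 + 0 + 1 + 0 = 19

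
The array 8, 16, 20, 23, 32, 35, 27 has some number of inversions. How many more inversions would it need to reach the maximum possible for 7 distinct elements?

19 inversions short

Maximum inversions for 7 distinct elements is C(7, 2) = 7·6/2 = 21.
Current inversions — for each element, count later smaller elements:
8: 0
16: 0
20: 0
23: 0
32: 1
35: 1
27: 0
Current total: 0 + 0 + 0 + 0 + 1 + 1 + 0 = 2
Shortfall: 21 − 2 = 19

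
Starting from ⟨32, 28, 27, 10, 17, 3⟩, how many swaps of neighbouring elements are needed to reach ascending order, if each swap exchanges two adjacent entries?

14

The minimum number of adjacent swaps to sort an array equals its inversion count, since every such swap removes exactly one inversion.
Count inversions — for each element, later elements that are smaller:
32: 28, 27, 10, 17, 3 → 5
28: 27, 10, 17, 3 → 4
27: 10, 17, 3 → 3
10: 3 → 1
17: 3 → 1
3: none → 0
Total inversions: 5 + 4 + 3 + 1 + 1 + 0 = 14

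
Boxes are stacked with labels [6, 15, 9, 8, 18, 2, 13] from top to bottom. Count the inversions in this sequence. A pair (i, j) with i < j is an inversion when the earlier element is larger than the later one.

For each element, count later entries that are smaller:
6: 1
15: 4
9: 2
8: 1
18: 2
2: 0
13: 0
Sum: 1 + 4 + 2 + 1 + 2 + 0 + 0 = 10

10 inversions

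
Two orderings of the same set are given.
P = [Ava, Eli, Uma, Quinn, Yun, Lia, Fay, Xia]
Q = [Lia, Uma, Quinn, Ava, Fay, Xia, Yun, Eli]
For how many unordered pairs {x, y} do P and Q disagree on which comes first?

14

Assign each item its position (1..8) in the first ordering, then rewrite the second ordering as that position sequence:
positions: Ava→1, Eli→2, Uma→3, Quinn→4, Yun→5, Lia→6, Fay→7, Xia→8
second ordering as positions: [6, 3, 4, 1, 7, 8, 5, 2]
Discordant pairs = inversions in this position sequence.
6: 3, 4, 1, 5, 2 → 5
3: 1, 2 → 2
4: 1, 2 → 2
1: 0
7: 5, 2 → 2
8: 5, 2 → 2
5: 2 → 1
2: 0
Total: 5 + 2 + 2 + 0 + 2 + 2 + 1 + 0 = 14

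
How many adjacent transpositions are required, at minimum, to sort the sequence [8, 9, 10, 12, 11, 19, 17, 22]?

2

Each adjacent swap fixes exactly one inversion, so the minimum swap count equals the number of inversions.
Count inversions — for each element, later elements that are smaller:
8: none → 0
9: none → 0
10: none → 0
12: 11 → 1
11: none → 0
19: 17 → 1
17: none → 0
22: none → 0
Total inversions: 0 + 0 + 0 + 1 + 0 + 1 + 0 + 0 = 2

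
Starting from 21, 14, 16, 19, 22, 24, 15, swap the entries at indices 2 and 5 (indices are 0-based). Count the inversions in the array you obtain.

There are 13 inversions.

Positions 2 and 5 hold 16 and 24; after swapping, the array is [21, 14, 24, 19, 22, 16, 15].
Sweep left to right; for each value list the smaller values that follow it:
21 → 14, 19, 16, 15 → 4
14 → none → 0
24 → 19, 22, 16, 15 → 4
19 → 16, 15 → 2
22 → 16, 15 → 2
16 → 15 → 1
15 → none → 0
Sum: 4 + 0 + 4 + 2 + 2 + 1 + 0 = 13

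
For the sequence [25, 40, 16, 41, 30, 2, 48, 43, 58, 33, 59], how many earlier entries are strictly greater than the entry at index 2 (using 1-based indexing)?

The element at index 2 is 40.
Elements before it: 25
None of them are larger than 40.

0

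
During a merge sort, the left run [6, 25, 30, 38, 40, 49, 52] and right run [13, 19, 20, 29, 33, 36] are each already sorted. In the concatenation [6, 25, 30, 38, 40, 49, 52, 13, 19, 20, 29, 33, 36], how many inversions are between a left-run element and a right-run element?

31

Count, for every r in R, how many entries of L exceed r:
r = 13: 25, 30, 38, 40, 49, 52 → 6
r = 19: 25, 30, 38, 40, 49, 52 → 6
r = 20: 25, 30, 38, 40, 49, 52 → 6
r = 29: 30, 38, 40, 49, 52 → 5
r = 33: 38, 40, 49, 52 → 4
r = 36: 38, 40, 49, 52 → 4
Cross-inversions: 6 + 6 + 6 + 5 + 4 + 4 = 31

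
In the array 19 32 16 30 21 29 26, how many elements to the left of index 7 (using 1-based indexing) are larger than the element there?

3

The element at index 7 is 26.
Elements before it: 19, 32, 16, 30, 21, 29
Those larger than 26: 32, 30, 29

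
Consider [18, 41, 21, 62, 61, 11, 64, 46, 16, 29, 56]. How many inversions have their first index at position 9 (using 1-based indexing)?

0 such elements

The element at index 9 is 16.
Elements after it: 29, 56
None of them are smaller than 16.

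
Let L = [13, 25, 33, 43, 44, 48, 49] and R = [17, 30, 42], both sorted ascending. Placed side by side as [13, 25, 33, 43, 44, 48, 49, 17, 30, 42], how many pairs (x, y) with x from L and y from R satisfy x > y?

15 split inversions

For each element r of the right run, count left-run elements greater than r:
r = 17: 25, 33, 43, 44, 48, 49 → 6
r = 30: 33, 43, 44, 48, 49 → 5
r = 42: 43, 44, 48, 49 → 4
Cross-inversions: 6 + 5 + 4 = 15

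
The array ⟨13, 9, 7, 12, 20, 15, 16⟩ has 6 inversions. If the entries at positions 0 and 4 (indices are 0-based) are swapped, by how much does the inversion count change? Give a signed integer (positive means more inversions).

Positions 0 and 4 hold 13 and 20; after swapping, the array is [20, 9, 7, 12, 13, 15, 16].
Sweep left to right; for each value list the smaller values that follow it:
20: 6
9: 1
7: 0
12: 0
13: 0
15: 0
16: 0
Sum: 6 + 1 + 0 + 0 + 0 + 0 + 0 = 7
Change: 7 − 6 = +1

+1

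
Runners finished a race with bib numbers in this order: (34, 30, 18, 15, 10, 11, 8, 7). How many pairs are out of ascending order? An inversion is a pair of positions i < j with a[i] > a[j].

For each element, count later entries that are smaller:
34 → 30, 18, 15, 10, 11, 8, 7 → 7
30 → 18, 15, 10, 11, 8, 7 → 6
18 → 15, 10, 11, 8, 7 → 5
15 → 10, 11, 8, 7 → 4
10 → 8, 7 → 2
11 → 8, 7 → 2
8 → 7 → 1
7 → none → 0
Sum: 7 + 6 + 5 + 4 + 2 + 2 + 1 + 0 = 27

27 inversions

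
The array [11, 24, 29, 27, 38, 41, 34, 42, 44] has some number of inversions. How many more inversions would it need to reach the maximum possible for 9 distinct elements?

33 inversions short

Maximum inversions for 9 distinct elements is C(9, 2) = 9·8/2 = 36.
Current inversions — for each element, count later smaller elements:
11: 0
24: 0
29: 1
27: 0
38: 1
41: 1
34: 0
42: 0
44: 0
Current total: 0 + 0 + 1 + 0 + 1 + 1 + 0 + 0 + 0 = 3
Shortfall: 36 − 3 = 33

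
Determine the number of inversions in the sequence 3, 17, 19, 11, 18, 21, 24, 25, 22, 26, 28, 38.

Out-of-order pairs: 5

Sweep left to right; for each value list the smaller values that follow it:
3 → none → 0
17 → 11 → 1
19 → 11, 18 → 2
11 → none → 0
18 → none → 0
21 → none → 0
24 → 22 → 1
25 → 22 → 1
22 → none → 0
26 → none → 0
28 → none → 0
38 → none → 0
Sum: 0 + 1 + 2 + 0 + 0 + 0 + 1 + 1 + 0 + 0 + 0 + 0 = 5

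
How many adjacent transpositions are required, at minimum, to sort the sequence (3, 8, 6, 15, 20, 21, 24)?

1 swap

Each adjacent swap fixes exactly one inversion, so the minimum swap count equals the number of inversions.
Count inversions — for each element, later elements that are smaller:
3: none → 0
8: 6 → 1
6: none → 0
15: none → 0
20: none → 0
21: none → 0
24: none → 0
Total inversions: 0 + 1 + 0 + 0 + 0 + 0 + 0 = 1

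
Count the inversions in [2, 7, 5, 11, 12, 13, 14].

Listing every pair i<j with a[i]>a[j] (using 1-based positions):
(2,3): 7 > 5
That's 1 pair.

1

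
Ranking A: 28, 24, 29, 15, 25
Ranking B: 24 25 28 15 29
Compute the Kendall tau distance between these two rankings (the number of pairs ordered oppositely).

5

Assign each item its position (1..5) in the first ordering, then rewrite the second ordering as that position sequence:
positions: 28→1, 24→2, 29→3, 15→4, 25→5
second ordering as positions: [2, 5, 1, 4, 3]
Discordant pairs = inversions in this position sequence.
2: 1 → 1
5: 1, 4, 3 → 3
1: 0
4: 3 → 1
3: 0
Total: 1 + 3 + 0 + 1 + 0 = 5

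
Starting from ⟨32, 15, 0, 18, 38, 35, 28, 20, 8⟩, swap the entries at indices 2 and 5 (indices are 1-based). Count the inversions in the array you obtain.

Positions 2 and 5 hold 15 and 38; after swapping, the array is [32, 38, 0, 18, 15, 35, 28, 20, 8].
Sweep left to right; for each value list the smaller values that follow it:
32: 6
38: 7
0: 0
18: 2
15: 1
35: 3
28: 2
20: 1
8: 0
Sum: 6 + 7 + 0 + 2 + 1 + 3 + 2 + 1 + 0 = 22

22 inversions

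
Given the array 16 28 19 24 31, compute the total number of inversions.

2 inversions

Listing every pair i<j with a[i]>a[j] (using 1-based positions):
(2,3): 28 > 19
(2,4): 28 > 24
That's 2 pairs.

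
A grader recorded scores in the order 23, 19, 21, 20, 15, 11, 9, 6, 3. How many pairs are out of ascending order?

For each element, count later entries that are smaller:
23: 8
19: 5
21: 6
20: 5
15: 4
11: 3
9: 2
6: 1
3: 0
Sum: 8 + 5 + 6 + 5 + 4 + 3 + 2 + 1 + 0 = 34

34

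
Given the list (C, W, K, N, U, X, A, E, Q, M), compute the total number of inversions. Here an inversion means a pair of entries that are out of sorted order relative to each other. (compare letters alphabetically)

Count, for each position, how many later elements it exceeds:
C: 1
W: 7
K: 2
N: 3
U: 4
X: 4
A: 0
E: 0
Q: 1
M: 0
Sum: 1 + 7 + 2 + 3 + 4 + 4 + 0 + 0 + 1 + 0 = 22

22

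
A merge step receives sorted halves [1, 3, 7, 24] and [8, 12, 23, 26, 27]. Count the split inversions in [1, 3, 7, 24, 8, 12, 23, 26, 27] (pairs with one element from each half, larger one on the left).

Count, for every r in R, how many entries of L exceed r:
r = 8: 24 → 1
r = 12: 24 → 1
r = 23: 24 → 1
r = 26: none → 0
r = 27: none → 0
Cross-inversions: 1 + 1 + 1 + 0 + 0 = 3

Split inversions: 3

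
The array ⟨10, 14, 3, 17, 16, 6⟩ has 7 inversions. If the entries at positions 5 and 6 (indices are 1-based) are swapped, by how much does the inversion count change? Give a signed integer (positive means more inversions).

-1

Positions 5 and 6 hold 16 and 6; after swapping, the array is [10, 14, 3, 17, 6, 16].
Element-by-element contributions:
10 → 3, 6 → 2
14 → 3, 6 → 2
3 → none → 0
17 → 6, 16 → 2
6 → none → 0
16 → none → 0
Sum: 2 + 2 + 0 + 2 + 0 + 0 = 6
Change: 6 − 7 = -1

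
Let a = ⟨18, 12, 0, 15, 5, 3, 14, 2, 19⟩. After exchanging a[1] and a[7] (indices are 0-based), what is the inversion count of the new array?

14

Positions 1 and 7 hold 12 and 2; after swapping, the array is [18, 2, 0, 15, 5, 3, 14, 12, 19].
Sweep left to right; for each value list the smaller values that follow it:
18: 7
2: 1
0: 0
15: 4
5: 1
3: 0
14: 1
12: 0
19: 0
Sum: 7 + 1 + 0 + 4 + 1 + 0 + 1 + 0 + 0 = 14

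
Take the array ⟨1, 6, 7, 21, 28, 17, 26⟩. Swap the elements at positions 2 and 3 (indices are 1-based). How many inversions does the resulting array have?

4 inversions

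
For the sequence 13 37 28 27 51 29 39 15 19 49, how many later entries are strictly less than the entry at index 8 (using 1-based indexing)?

0

The element at index 8 is 15.
Elements after it: 19, 49
None of them are smaller than 15.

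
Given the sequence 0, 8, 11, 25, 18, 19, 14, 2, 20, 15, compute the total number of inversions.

16 inversions

Sweep left to right; for each value list the smaller values that follow it:
0 → none → 0
8 → 2 → 1
11 → 2 → 1
25 → 18, 19, 14, 2, 20, 15 → 6
18 → 14, 2, 15 → 3
19 → 14, 2, 15 → 3
14 → 2 → 1
2 → none → 0
20 → 15 → 1
15 → none → 0
Sum: 0 + 1 + 1 + 6 + 3 + 3 + 1 + 0 + 1 + 0 = 16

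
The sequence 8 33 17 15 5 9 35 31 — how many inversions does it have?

Count, for each position, how many later elements it exceeds:
8 → 5 → 1
33 → 17, 15, 5, 9, 31 → 5
17 → 15, 5, 9 → 3
15 → 5, 9 → 2
5 → none → 0
9 → none → 0
35 → 31 → 1
31 → none → 0
Sum: 1 + 5 + 3 + 2 + 0 + 0 + 1 + 0 = 12

12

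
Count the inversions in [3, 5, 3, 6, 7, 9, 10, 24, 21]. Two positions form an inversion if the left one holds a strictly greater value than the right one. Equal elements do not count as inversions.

For each element, count later entries that are smaller:
3: 0
5: 1
3: 0
6: 0
7: 0
9: 0
10: 0
24: 1
21: 0
Sum: 0 + 1 + 0 + 0 + 0 + 0 + 0 + 1 + 0 = 2

2 inversions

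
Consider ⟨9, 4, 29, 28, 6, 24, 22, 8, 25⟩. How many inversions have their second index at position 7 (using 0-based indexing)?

5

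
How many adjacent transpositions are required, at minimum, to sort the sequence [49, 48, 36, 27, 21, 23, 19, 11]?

Each adjacent swap fixes exactly one inversion, so the minimum swap count equals the number of inversions.
Count inversions — for each element, later elements that are smaller:
49: 48, 36, 27, 21, 23, 19, 11 → 7
48: 36, 27, 21, 23, 19, 11 → 6
36: 27, 21, 23, 19, 11 → 5
27: 21, 23, 19, 11 → 4
21: 19, 11 → 2
23: 19, 11 → 2
19: 11 → 1
11: none → 0
Total inversions: 7 + 6 + 5 + 4 + 2 + 2 + 1 + 0 = 27

27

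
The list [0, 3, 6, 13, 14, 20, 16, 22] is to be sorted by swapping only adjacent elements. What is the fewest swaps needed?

The minimum number of adjacent swaps to sort an array equals its inversion count, since every such swap removes exactly one inversion.
Count inversions — for each element, later elements that are smaller:
0: none → 0
3: none → 0
6: none → 0
13: none → 0
14: none → 0
20: 16 → 1
16: none → 0
22: none → 0
Total inversions: 0 + 0 + 0 + 0 + 0 + 1 + 0 + 0 = 1

1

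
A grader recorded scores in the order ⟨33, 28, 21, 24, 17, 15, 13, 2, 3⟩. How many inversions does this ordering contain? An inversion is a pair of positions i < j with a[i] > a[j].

Count, for each position, how many later elements it exceeds:
33: 8
28: 7
21: 5
24: 5
17: 4
15: 3
13: 2
2: 0
3: 0
Sum: 8 + 7 + 5 + 5 + 4 + 3 + 2 + 0 + 0 = 34

There are 34 inversions.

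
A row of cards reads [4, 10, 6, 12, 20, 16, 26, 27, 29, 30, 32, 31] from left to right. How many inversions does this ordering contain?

There are 3 out-of-order pairs.

Count, for each position, how many later elements it exceeds:
4: 0
10: 1
6: 0
12: 0
20: 1
16: 0
26: 0
27: 0
29: 0
30: 0
32: 1
31: 0
Sum: 0 + 1 + 0 + 0 + 1 + 0 + 0 + 0 + 0 + 0 + 1 + 0 = 3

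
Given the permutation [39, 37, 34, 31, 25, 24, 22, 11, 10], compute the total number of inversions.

36 inversions

Element-by-element contributions:
39 → 37, 34, 31, 25, 24, 22, 11, 10 → 8
37 → 34, 31, 25, 24, 22, 11, 10 → 7
34 → 31, 25, 24, 22, 11, 10 → 6
31 → 25, 24, 22, 11, 10 → 5
25 → 24, 22, 11, 10 → 4
24 → 22, 11, 10 → 3
22 → 11, 10 → 2
11 → 10 → 1
10 → none → 0
Sum: 8 + 7 + 6 + 5 + 4 + 3 + 2 + 1 + 0 = 36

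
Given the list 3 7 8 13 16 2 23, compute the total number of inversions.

5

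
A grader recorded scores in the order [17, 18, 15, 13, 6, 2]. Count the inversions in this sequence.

14 inversions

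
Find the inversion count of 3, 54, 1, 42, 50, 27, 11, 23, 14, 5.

27

Count, for each position, how many later elements it exceeds:
3 → 1 → 1
54 → 1, 42, 50, 27, 11, 23, 14, 5 → 8
1 → none → 0
42 → 27, 11, 23, 14, 5 → 5
50 → 27, 11, 23, 14, 5 → 5
27 → 11, 23, 14, 5 → 4
11 → 5 → 1
23 → 14, 5 → 2
14 → 5 → 1
5 → none → 0
Sum: 1 + 8 + 0 + 5 + 5 + 4 + 1 + 2 + 1 + 0 = 27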